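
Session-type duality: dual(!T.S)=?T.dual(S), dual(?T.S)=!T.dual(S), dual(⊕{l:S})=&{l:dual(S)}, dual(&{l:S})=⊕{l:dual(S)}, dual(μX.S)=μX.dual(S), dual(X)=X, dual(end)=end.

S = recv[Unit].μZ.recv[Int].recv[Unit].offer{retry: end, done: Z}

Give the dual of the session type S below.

send[Unit].μZ.send[Int].send[Unit].select{retry: end, done: Z}

recv[Unit] ↦ send[Unit]
  μZ ↦ μZ  (binder kept)
    recv[Int] ↦ send[Int]
      recv[Unit] ↦ send[Unit]
        offer{retry,done} ↦ select{retry,done}  (&→⊕)
          case retry:
            end self-dual
          case done:
            Z self-dual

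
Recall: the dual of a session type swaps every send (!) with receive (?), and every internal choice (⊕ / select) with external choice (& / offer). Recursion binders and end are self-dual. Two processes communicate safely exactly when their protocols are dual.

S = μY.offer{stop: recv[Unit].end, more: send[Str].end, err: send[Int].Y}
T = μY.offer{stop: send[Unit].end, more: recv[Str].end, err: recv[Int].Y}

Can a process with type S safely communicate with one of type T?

μY | μY  ✓ (binder kept)
  offer{stop,more,err} | offer{stop,more,err}  ✗ choice polarity not flipped — not dual

NO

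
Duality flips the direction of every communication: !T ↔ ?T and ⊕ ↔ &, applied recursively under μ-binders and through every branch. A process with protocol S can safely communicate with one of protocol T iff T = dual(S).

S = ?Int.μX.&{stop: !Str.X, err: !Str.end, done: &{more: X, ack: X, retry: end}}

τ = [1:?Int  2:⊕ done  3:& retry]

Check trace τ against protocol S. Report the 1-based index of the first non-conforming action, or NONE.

[1] ?Int  ✓  now at μX.…
[2] got ⊕ done, protocol expects & stop or & err or & done  ✗

2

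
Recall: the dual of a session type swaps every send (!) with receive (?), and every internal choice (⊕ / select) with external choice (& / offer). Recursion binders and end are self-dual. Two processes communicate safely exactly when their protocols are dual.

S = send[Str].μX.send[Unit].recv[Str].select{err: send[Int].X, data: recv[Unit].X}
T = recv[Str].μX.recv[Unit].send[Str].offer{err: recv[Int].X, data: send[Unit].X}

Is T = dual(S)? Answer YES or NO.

YES

send[Str] ‖ recv[Str]  match
  μX ‖ μX  match (μ self-dual)
    send[Unit] ‖ recv[Unit]  match
      recv[Str] ‖ send[Str]  match
        select{err,data} ‖ offer{err,data}  match label sets agree
          [err]
            send[Int] ‖ recv[Int]  match
              X ‖ X  match
          [data]
            recv[Unit] ‖ send[Unit]  match
              X ‖ X  match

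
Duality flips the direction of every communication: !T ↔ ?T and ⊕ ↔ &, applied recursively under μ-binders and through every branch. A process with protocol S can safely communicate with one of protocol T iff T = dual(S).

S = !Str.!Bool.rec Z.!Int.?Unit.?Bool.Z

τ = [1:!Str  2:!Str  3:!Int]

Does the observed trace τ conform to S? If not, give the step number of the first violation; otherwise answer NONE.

[1] !Str  ok  now at !Bool.rec Z.…
[2] got !Str, protocol expects !Bool  ✗

2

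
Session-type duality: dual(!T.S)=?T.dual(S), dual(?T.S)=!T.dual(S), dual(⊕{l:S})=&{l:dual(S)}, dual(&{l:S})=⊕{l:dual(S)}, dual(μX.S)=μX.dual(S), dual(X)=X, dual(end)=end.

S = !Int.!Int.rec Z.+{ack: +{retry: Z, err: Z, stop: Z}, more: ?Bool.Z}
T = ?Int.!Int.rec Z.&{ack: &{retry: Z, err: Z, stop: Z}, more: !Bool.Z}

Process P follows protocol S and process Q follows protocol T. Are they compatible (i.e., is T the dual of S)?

!Int | ?Int  match
  !Int | !Int  ✗ same direction on both sides — not dual

NO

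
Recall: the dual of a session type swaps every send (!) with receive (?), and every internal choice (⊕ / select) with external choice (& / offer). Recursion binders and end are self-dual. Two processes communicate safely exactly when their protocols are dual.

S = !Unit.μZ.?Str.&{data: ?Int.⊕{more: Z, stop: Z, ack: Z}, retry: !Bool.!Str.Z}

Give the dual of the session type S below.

?Unit.μZ.!Str.⊕{data: !Int.&{more: Z, stop: Z, ack: Z}, retry: ?Bool.?Str.Z}

!Unit → ?Unit
  μZ → μZ  (μ self-dual)
    ?Str → !Str
      &{data,retry} → ⊕{data,retry}  (&→⊕)
        • data:
          ?Int → !Int
            ⊕{more,stop,ack} → &{more,stop,ack}  (select→offer)
              • more:
                Z ↦ Z
              • stop:
                Z ↦ Z
              • ack:
                Z ↦ Z
        • retry:
          !Bool → ?Bool
            !Str → ?Str
              Z ↦ Z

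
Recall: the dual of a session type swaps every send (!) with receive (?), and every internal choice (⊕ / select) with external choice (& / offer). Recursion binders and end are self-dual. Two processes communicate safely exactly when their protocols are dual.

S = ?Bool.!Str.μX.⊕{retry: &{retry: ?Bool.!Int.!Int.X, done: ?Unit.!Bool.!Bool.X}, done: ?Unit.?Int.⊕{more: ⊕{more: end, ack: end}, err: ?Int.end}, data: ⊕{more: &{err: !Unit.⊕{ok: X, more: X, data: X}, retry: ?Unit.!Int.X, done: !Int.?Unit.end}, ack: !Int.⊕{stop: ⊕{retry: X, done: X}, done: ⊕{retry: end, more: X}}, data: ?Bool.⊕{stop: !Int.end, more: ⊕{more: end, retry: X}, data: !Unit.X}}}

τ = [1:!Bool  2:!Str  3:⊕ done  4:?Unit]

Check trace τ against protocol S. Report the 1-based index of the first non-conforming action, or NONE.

1

[1] got !Bool, protocol expects ?Bool  ✗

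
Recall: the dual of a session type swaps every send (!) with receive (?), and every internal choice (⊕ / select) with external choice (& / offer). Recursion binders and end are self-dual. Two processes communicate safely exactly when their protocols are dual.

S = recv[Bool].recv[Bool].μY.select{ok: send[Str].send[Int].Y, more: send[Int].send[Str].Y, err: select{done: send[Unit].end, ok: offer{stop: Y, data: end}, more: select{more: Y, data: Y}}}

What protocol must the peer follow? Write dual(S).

recv[Bool] ↦ send[Bool]
  recv[Bool] ↦ send[Bool]
    μY ↦ μY  (μ self-dual)
      select{ok,more,err} ↦ offer{ok,more,err}  (⊕→&)
        • ok:
          send[Str] ↦ recv[Str]
            send[Int] ↦ recv[Int]
              dual(Y) = Y
        • more:
          send[Int] ↦ recv[Int]
            send[Str] ↦ recv[Str]
              dual(Y) = Y
        • err:
          select{done,ok,more} ↦ offer{done,ok,more}  (⊕→&)
            • done:
              send[Unit] ↦ recv[Unit]
                dual(end) = end
            • ok:
              offer{stop,data} ↦ select{stop,data}  (offer→select)
                • stop:
                  dual(Y) = Y
                • data:
                  dual(end) = end
            • more:
              select{more,data} ↦ offer{more,data}  (⊕→&)
                • more:
                  dual(Y) = Y
                • data:
                  dual(Y) = Y

send[Bool].send[Bool].μY.offer{ok: recv[Str].recv[Int].Y, more: recv[Int].recv[Str].Y, err: offer{done: recv[Unit].end, ok: select{stop: Y, data: end}, more: offer{more: Y, data: Y}}}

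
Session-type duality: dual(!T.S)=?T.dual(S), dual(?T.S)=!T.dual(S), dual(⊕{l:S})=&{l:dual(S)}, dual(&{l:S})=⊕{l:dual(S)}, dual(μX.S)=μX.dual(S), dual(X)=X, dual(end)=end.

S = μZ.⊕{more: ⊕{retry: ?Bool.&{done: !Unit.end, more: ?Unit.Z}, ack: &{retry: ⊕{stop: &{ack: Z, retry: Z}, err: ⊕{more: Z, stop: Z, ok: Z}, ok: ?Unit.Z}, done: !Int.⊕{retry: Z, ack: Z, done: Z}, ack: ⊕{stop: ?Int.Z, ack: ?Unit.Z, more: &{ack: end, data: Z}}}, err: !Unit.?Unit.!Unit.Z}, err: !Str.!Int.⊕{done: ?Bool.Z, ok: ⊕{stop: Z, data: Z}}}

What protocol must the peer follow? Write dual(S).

μZ.&{more: &{retry: !Bool.⊕{done: ?Unit.end, more: !Unit.Z}, ack: ⊕{retry: &{stop: ⊕{ack: Z, retry: Z}, err: &{more: Z, stop: Z, ok: Z}, ok: !Unit.Z}, done: ?Int.&{retry: Z, ack: Z, done: Z}, ack: &{stop: !Int.Z, ack: !Unit.Z, more: ⊕{ack: end, data: Z}}}, err: ?Unit.!Unit.?Unit.Z}, err: ?Str.?Int.&{done: !Bool.Z, ok: &{stop: Z, data: Z}}}

μZ = μZ  (binder kept)
  ⊕{more,err} = &{more,err}  (⊕→&)
    • more:
      ⊕{retry,ack,err} = &{retry,ack,err}  (⊕→&)
        • retry:
          ?Bool = !Bool
            &{done,more} = ⊕{done,more}  (&→⊕)
              • done:
                !Unit = ?Unit
                  dual(end) = end
              • more:
                ?Unit = !Unit
                  dual(Z) = Z
        • ack:
          &{retry,done,ack} = ⊕{retry,done,ack}  (&→⊕)
            • retry:
              ⊕{stop,err,ok} = &{stop,err,ok}  (⊕→&)
                • stop:
                  &{ack,retry} = ⊕{ack,retry}  (&→⊕)
                    • ack:
                      dual(Z) = Z
                    • retry:
                      dual(Z) = Z
                • err:
                  ⊕{more,stop,ok} = &{more,stop,ok}  (⊕→&)
                    • more:
                      dual(Z) = Z
                    • stop:
                      dual(Z) = Z
                    • ok:
                      dual(Z) = Z
                • ok:
                  ?Unit = !Unit
                    dual(Z) = Z
            • done:
              !Int = ?Int
                ⊕{retry,ack,done} = &{retry,ack,done}  (⊕→&)
                  • retry:
                    dual(Z) = Z
                  • ack:
                    dual(Z) = Z
                  • done:
                    dual(Z) = Z
            • ack:
              ⊕{stop,ack,more} = &{stop,ack,more}  (⊕→&)
                • stop:
                  ?Int = !Int
                    dual(Z) = Z
                • ack:
                  ?Unit = !Unit
                    dual(Z) = Z
                • more:
                  &{ack,data} = ⊕{ack,data}  (&→⊕)
                    • ack:
                      dual(end) = end
                    • data:
                      dual(Z) = Z
        • err:
          !Unit = ?Unit
            ?Unit = !Unit
              !Unit = ?Unit
                dual(Z) = Z
    • err:
      !Str = ?Str
        !Int = ?Int
          ⊕{done,ok} = &{done,ok}  (⊕→&)
            • done:
              ?Bool = !Bool
                dual(Z) = Z
            • ok:
              ⊕{stop,data} = &{stop,data}  (⊕→&)
                • stop:
                  dual(Z) = Z
                • data:
                  dual(Z) = Z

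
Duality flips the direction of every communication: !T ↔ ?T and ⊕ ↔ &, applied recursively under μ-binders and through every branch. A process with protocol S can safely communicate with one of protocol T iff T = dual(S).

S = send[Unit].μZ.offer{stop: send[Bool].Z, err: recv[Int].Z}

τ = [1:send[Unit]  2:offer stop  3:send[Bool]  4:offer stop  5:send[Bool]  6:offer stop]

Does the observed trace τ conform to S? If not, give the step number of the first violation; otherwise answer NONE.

NONE

@1 send[Unit]  ✓  cont: μZ.…
@2 offer stop  ✓  cont: send[Bool].μZ.…
@3 send[Bool]  ✓  cont: μZ.…
@4 offer stop  ✓  cont: send[Bool].μZ.…
@5 send[Bool]  ✓  cont: μZ.…
@6 offer stop  ✓  cont: send[Bool].μZ.…
τ conforms to S (length 6)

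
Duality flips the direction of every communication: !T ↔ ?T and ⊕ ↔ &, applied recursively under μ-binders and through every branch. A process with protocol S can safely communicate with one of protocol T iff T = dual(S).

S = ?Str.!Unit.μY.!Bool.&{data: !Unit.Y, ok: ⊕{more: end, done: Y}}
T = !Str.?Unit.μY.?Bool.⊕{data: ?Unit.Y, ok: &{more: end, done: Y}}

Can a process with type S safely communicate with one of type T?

?Str | !Str  ok
  !Unit | ?Unit  ok
    μY | μY  ok (μ self-dual)
      !Bool | ?Bool  ok
        &{data,ok} | ⊕{data,ok}  ok label sets agree
          case data:
            !Unit | ?Unit  ok
              Y | Y  ok
          case ok:
            ⊕{more,done} | &{more,done}  ok label sets agree
              case more:
                end | end  ok
              case done:
                Y | Y  ok

YES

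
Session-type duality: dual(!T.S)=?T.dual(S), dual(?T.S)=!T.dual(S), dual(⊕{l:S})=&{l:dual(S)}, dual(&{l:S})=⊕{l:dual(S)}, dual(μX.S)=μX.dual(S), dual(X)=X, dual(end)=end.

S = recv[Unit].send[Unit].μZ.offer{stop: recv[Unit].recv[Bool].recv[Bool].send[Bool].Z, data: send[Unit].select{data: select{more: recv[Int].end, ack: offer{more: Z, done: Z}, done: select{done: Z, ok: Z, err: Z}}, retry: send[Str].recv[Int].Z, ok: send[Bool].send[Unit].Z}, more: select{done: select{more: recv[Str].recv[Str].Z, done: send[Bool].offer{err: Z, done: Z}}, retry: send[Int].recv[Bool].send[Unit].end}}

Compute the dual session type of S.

recv[Unit] → send[Unit]
  send[Unit] → recv[Unit]
    μZ → μZ  (μ self-dual)
      offer{stop,data,more} → select{stop,data,more}  (&→⊕)
        • stop:
          recv[Unit] → send[Unit]
            recv[Bool] → send[Bool]
              recv[Bool] → send[Bool]
                send[Bool] → recv[Bool]
                  Z self-dual
        • data:
          send[Unit] → recv[Unit]
            select{data,retry,ok} → offer{data,retry,ok}  (⊕→&)
              • data:
                select{more,ack,done} → offer{more,ack,done}  (⊕→&)
                  • more:
                    recv[Int] → send[Int]
                      end self-dual
                  • ack:
                    offer{more,done} → select{more,done}  (&→⊕)
                      • more:
                        Z self-dual
                      • done:
                        Z self-dual
                  • done:
                    select{done,ok,err} → offer{done,ok,err}  (⊕→&)
                      • done:
                        Z self-dual
                      • ok:
                        Z self-dual
                      • err:
                        Z self-dual
              • retry:
                send[Str] → recv[Str]
                  recv[Int] → send[Int]
                    Z self-dual
              • ok:
                send[Bool] → recv[Bool]
                  send[Unit] → recv[Unit]
                    Z self-dual
        • more:
          select{done,retry} → offer{done,retry}  (⊕→&)
            • done:
              select{more,done} → offer{more,done}  (⊕→&)
                • more:
                  recv[Str] → send[Str]
                    recv[Str] → send[Str]
                      Z self-dual
                • done:
                  send[Bool] → recv[Bool]
                    offer{err,done} → select{err,done}  (&→⊕)
                      • err:
                        Z self-dual
                      • done:
                        Z self-dual
            • retry:
              send[Int] → recv[Int]
                recv[Bool] → send[Bool]
                  send[Unit] → recv[Unit]
                    end self-dual

send[Unit].recv[Unit].μZ.select{stop: send[Unit].send[Bool].send[Bool].recv[Bool].Z, data: recv[Unit].offer{data: offer{more: send[Int].end, ack: select{more: Z, done: Z}, done: offer{done: Z, ok: Z, err: Z}}, retry: recv[Str].send[Int].Z, ok: recv[Bool].recv[Unit].Z}, more: offer{done: offer{more: send[Str].send[Str].Z, done: recv[Bool].select{err: Z, done: Z}}, retry: recv[Int].send[Bool].recv[Unit].end}}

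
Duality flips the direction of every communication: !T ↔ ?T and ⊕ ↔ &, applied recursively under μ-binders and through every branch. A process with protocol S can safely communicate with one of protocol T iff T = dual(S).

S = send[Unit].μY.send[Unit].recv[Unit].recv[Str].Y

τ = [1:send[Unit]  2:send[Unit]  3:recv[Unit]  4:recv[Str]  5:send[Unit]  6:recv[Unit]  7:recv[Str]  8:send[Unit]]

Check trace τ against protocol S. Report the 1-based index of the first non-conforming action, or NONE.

NONE

step 1: send[Unit]  ✓  now at μY.…
step 2: send[Unit]  ✓  now at recv[Unit].recv[Str].μY.…
step 3: recv[Unit]  ✓  now at recv[Str].μY.…
step 4: recv[Str]  ✓  now at μY.…
step 5: send[Unit]  ✓  now at recv[Unit].recv[Str].μY.…
step 6: recv[Unit]  ✓  now at recv[Str].μY.…
step 7: recv[Str]  ✓  now at μY.…
step 8: send[Unit]  ✓  now at recv[Unit].recv[Str].μY.…
all 8 steps conform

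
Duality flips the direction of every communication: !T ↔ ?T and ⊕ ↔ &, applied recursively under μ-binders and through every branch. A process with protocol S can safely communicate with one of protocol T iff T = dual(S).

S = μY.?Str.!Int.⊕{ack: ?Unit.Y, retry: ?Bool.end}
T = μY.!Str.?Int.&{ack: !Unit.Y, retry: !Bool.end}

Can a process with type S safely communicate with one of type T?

μY vs μY  match (rec unchanged)
  ?Str vs !Str  match
    !Int vs ?Int  match
      ⊕{ack,retry} vs &{ack,retry}  match same labels
        • ack:
          ?Unit vs !Unit  match
            Y vs Y  match
        • retry:
          ?Bool vs !Bool  match
            end vs end  match

YES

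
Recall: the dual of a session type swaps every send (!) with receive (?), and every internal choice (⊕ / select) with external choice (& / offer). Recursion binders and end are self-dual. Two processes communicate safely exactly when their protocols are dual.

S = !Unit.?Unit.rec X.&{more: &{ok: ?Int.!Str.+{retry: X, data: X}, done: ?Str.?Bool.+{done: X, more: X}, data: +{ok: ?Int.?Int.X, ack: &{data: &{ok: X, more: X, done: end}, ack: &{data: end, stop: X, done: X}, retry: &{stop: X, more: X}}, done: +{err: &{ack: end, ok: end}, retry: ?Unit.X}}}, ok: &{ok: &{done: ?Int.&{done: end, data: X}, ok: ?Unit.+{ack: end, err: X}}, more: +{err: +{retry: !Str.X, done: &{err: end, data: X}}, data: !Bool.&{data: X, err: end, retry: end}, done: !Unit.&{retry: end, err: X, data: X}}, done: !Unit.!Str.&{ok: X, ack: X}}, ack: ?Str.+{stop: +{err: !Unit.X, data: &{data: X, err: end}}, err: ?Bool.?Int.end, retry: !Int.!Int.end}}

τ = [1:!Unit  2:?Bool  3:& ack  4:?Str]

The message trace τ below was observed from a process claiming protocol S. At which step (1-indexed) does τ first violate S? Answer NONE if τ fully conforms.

2

step 1: !Unit  ✓  residual = ?Unit.rec X.…
step 2: got ?Bool, protocol expects ?Unit  ✗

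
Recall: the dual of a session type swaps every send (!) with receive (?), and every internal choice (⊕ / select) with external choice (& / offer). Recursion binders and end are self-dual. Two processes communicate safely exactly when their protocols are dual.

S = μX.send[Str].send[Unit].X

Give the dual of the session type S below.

μX → μX  (rec unchanged)
  send[Str] → recv[Str]
    send[Unit] → recv[Unit]
      X ↦ X

μX.recv[Str].recv[Unit].X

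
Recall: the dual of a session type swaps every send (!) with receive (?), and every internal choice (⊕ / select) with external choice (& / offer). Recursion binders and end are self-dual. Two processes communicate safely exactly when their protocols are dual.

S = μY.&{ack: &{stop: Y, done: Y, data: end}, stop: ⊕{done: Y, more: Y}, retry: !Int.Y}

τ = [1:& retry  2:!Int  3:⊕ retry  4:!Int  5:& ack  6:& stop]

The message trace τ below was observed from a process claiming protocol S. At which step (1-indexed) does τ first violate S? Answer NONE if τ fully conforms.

3

step 1: & retry  ok  state: !Int.μY.…
step 2: !Int  ok  state: μY.…
step 3: got ⊕ retry, protocol expects & ack or & stop or & retry  ✗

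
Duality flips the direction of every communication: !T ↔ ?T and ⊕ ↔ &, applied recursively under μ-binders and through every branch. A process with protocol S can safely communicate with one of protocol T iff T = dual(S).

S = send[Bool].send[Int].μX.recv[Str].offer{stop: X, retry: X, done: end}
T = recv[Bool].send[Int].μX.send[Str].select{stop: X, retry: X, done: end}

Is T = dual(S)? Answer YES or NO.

send[Bool] | recv[Bool]  match
  send[Int] | send[Int]  ✗ same direction on both sides — not dual

NO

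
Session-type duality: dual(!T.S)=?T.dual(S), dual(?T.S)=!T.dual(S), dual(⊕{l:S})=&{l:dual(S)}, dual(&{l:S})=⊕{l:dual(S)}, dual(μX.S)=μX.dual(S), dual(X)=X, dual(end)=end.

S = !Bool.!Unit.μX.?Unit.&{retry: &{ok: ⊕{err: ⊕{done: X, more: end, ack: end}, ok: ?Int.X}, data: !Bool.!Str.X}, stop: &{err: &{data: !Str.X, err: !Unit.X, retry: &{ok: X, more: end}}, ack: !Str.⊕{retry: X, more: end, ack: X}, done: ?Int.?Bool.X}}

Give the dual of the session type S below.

?Bool.?Unit.μX.!Unit.⊕{retry: ⊕{ok: &{err: &{done: X, more: end, ack: end}, ok: !Int.X}, data: ?Bool.?Str.X}, stop: ⊕{err: ⊕{data: ?Str.X, err: ?Unit.X, retry: ⊕{ok: X, more: end}}, ack: ?Str.&{retry: X, more: end, ack: X}, done: !Int.!Bool.X}}

!Bool → ?Bool
  !Unit → ?Unit
    μX → μX  (binder kept)
      ?Unit → !Unit
        &{retry,stop} → ⊕{retry,stop}  (offer→select)
          case retry:
            &{ok,data} → ⊕{ok,data}  (offer→select)
              case ok:
                ⊕{err,ok} → &{err,ok}  (select→offer)
                  case err:
                    ⊕{done,more,ack} → &{done,more,ack}  (select→offer)
                      case done:
                        X self-dual
                      case more:
                        end self-dual
                      case ack:
                        end self-dual
                  case ok:
                    ?Int → !Int
                      X self-dual
              case data:
                !Bool → ?Bool
                  !Str → ?Str
                    X self-dual
          case stop:
            &{err,ack,done} → ⊕{err,ack,done}  (offer→select)
              case err:
                &{data,err,retry} → ⊕{data,err,retry}  (offer→select)
                  case data:
                    !Str → ?Str
                      X self-dual
                  case err:
                    !Unit → ?Unit
                      X self-dual
                  case retry:
                    &{ok,more} → ⊕{ok,more}  (offer→select)
                      case ok:
                        X self-dual
                      case more:
                        end self-dual
              case ack:
                !Str → ?Str
                  ⊕{retry,more,ack} → &{retry,more,ack}  (select→offer)
                    case retry:
                      X self-dual
                    case more:
                      end self-dual
                    case ack:
                      X self-dual
              case done:
                ?Int → !Int
                  ?Bool → !Bool
                    X self-dual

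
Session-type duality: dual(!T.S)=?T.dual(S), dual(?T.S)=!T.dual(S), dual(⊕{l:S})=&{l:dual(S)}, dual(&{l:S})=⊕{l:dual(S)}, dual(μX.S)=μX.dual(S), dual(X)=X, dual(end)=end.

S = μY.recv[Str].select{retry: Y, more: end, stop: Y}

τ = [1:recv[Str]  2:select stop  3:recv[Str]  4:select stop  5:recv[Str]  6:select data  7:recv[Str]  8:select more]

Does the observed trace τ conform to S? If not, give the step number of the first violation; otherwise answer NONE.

[1] recv[Str]  ok  now at select{retry: μY.…, more: end, stop: μY.…}
[2] select stop  ok  now at μY.…
[3] recv[Str]  ok  now at select{retry: μY.…, more: end, stop: μY.…}
[4] select stop  ok  now at μY.…
[5] recv[Str]  ok  now at select{retry: μY.…, more: end, stop: μY.…}
[6] got select data, protocol expects select retry or select more or select stop  ✗

6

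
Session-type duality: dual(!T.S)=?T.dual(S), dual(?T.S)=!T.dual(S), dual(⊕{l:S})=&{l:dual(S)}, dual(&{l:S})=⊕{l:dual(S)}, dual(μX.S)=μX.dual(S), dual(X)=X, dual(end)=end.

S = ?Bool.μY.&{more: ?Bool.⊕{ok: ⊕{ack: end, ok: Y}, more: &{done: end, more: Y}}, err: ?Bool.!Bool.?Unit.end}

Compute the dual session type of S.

!Bool.μY.⊕{more: !Bool.&{ok: &{ack: end, ok: Y}, more: ⊕{done: end, more: Y}}, err: !Bool.?Bool.!Unit.end}

?Bool ↦ !Bool
  μY ↦ μY  (rec unchanged)
    &{more,err} ↦ ⊕{more,err}  (offer→select)
      • more:
        ?Bool ↦ !Bool
          ⊕{ok,more} ↦ &{ok,more}  (internal→external)
            • ok:
              ⊕{ack,ok} ↦ &{ack,ok}  (internal→external)
                • ack:
                  end self-dual
                • ok:
                  Y self-dual
            • more:
              &{done,more} ↦ ⊕{done,more}  (offer→select)
                • done:
                  end self-dual
                • more:
                  Y self-dual
      • err:
        ?Bool ↦ !Bool
          !Bool ↦ ?Bool
            ?Unit ↦ !Unit
              end self-dual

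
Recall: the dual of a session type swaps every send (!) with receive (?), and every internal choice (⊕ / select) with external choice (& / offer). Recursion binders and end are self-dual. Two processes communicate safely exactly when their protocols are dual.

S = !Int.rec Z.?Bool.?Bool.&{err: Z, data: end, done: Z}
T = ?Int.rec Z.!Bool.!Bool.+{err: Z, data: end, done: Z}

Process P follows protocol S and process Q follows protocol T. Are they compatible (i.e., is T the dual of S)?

!Int vs ?Int  match
  rec Z vs rec Z  match (μ self-dual)
    ?Bool vs !Bool  match
      ?Bool vs !Bool  match
        &{err,data,done} vs +{err,data,done}  match same labels
          case err:
            Z vs Z  match
          case data:
            end vs end  match
          case done:
            Z vs Z  match

YES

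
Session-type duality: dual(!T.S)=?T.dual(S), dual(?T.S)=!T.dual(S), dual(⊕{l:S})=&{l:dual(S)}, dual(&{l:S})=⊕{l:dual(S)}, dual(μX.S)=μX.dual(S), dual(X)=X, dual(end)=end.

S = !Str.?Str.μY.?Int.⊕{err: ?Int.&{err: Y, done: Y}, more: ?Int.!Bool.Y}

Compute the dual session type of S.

!Str ↦ ?Str
  ?Str ↦ !Str
    μY ↦ μY  (μ self-dual)
      ?Int ↦ !Int
        ⊕{err,more} ↦ &{err,more}  (select→offer)
          • err:
            ?Int ↦ !Int
              &{err,done} ↦ ⊕{err,done}  (&→⊕)
                • err:
                  Y self-dual
                • done:
                  Y self-dual
          • more:
            ?Int ↦ !Int
              !Bool ↦ ?Bool
                Y self-dual

?Str.!Str.μY.!Int.&{err: !Int.⊕{err: Y, done: Y}, more: !Int.?Bool.Y}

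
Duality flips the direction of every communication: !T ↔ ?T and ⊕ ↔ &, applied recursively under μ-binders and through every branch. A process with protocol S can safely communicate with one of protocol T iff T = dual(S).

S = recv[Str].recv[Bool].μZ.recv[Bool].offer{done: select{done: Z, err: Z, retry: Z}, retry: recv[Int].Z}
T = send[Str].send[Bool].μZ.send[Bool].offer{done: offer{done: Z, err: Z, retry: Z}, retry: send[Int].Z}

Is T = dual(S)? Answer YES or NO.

recv[Str] vs send[Str]  ✓
  recv[Bool] vs send[Bool]  ✓
    μZ vs μZ  ✓ (binder kept)
      recv[Bool] vs send[Bool]  ✓
        offer{done,retry} vs offer{done,retry}  ✗ choice polarity not flipped — not dual

NO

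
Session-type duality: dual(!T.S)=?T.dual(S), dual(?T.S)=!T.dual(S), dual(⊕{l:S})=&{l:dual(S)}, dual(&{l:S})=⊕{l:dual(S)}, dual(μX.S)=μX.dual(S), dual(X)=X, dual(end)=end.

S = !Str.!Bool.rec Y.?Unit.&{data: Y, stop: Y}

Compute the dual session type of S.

!Str = ?Str
  !Bool = ?Bool
    rec Y = rec Y  (rec unchanged)
      ?Unit = !Unit
        &{data,stop} = +{data,stop}  (&→⊕)
          • data:
            Y ↦ Y
          • stop:
            Y ↦ Y

?Str.?Bool.rec Y.!Unit.+{data: Y, stop: Y}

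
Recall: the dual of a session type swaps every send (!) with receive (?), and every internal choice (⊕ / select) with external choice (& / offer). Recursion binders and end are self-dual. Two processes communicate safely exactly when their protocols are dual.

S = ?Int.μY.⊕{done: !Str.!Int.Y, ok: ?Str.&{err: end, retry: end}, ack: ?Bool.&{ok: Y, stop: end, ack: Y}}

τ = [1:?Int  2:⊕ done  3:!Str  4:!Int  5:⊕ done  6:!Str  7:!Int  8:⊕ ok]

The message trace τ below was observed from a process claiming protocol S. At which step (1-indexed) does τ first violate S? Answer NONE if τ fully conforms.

step 1: ?Int  match  state: μY.…
step 2: ⊕ done  match  state: !Str.!Int.μY.…
step 3: !Str  match  state: !Int.μY.…
step 4: !Int  match  state: μY.…
step 5: ⊕ done  match  state: !Str.!Int.μY.…
step 6: !Str  match  state: !Int.μY.…
step 7: !Int  match  state: μY.…
step 8: ⊕ ok  match  state: ?Str.&{err: end, retry: end}
τ conforms to S (length 8)

NONE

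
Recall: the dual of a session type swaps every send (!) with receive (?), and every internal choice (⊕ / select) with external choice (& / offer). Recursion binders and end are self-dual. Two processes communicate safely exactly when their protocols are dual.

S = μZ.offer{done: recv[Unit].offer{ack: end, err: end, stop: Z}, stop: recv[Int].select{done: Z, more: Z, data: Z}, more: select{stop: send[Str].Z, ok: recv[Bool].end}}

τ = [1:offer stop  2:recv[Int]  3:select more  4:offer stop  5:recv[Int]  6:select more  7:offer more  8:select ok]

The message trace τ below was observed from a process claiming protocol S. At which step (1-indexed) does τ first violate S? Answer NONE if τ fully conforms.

NONE

step 1: offer stop  ✓  now at recv[Int].select{done: μZ.…, more: μZ.…, data: μZ.…}
step 2: recv[Int]  ✓  now at select{done: μZ.…, more: μZ.…, data: μZ.…}
step 3: select more  ✓  now at μZ.…
step 4: offer stop  ✓  now at recv[Int].select{done: μZ.…, more: μZ.…, data: μZ.…}
step 5: recv[Int]  ✓  now at select{done: μZ.…, more: μZ.…, data: μZ.…}
step 6: select more  ✓  now at μZ.…
step 7: offer more  ✓  now at select{stop: send[Str].μZ.…, ok: recv[Bool].end}
step 8: select ok  ✓  now at recv[Bool].end
trace exhausted — no violation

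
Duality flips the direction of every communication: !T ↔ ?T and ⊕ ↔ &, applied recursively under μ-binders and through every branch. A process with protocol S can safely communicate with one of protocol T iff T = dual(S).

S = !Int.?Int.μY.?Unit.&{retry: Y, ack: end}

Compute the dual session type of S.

!Int = ?Int
  ?Int = !Int
    μY = μY  (μ self-dual)
      ?Unit = !Unit
        &{retry,ack} = ⊕{retry,ack}  (&→⊕)
          • retry:
            Y self-dual
          • ack:
            end self-dual

?Int.!Int.μY.!Unit.⊕{retry: Y, ack: end}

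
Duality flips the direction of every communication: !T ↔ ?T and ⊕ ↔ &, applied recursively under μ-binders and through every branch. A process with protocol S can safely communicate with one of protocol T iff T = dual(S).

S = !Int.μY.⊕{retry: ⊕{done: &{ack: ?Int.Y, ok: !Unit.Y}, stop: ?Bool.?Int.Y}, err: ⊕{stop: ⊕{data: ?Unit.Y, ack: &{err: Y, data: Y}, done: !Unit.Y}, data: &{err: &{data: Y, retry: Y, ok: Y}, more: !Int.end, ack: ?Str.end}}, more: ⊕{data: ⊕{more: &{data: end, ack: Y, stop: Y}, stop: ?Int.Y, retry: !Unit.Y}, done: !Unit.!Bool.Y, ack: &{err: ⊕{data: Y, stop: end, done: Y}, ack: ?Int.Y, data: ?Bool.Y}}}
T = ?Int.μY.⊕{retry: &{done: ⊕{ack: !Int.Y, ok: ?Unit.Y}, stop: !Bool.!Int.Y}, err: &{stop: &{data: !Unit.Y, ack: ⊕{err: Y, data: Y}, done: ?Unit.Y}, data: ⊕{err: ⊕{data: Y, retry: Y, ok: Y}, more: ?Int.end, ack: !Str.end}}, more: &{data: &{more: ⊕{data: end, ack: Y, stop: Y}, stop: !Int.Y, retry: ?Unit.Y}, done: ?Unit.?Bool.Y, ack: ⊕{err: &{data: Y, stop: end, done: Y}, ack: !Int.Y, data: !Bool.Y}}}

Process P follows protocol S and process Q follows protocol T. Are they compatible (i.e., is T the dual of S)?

NO

!Int ‖ ?Int  match
  μY ‖ μY  match (rec unchanged)
    ⊕{retry,err,more} ‖ ⊕{retry,err,more}  ✗ choice polarity not flipped — not dual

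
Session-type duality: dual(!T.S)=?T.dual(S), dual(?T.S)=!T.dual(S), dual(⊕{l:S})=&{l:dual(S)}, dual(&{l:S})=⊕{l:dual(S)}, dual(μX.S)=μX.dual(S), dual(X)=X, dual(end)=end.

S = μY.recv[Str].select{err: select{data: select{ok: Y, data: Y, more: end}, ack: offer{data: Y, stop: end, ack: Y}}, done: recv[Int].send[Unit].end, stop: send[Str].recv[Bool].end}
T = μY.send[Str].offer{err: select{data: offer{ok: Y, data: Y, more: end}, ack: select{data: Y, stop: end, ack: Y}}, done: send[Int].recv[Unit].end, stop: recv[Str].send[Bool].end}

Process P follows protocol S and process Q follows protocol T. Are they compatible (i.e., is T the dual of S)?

NO

μY ‖ μY  match (rec unchanged)
  recv[Str] ‖ send[Str]  match
    select{err,done,stop} ‖ offer{err,done,stop}  match label sets agree
      [err]
        select{data,ack} ‖ select{data,ack}  ✗ choice polarity not flipped — not dual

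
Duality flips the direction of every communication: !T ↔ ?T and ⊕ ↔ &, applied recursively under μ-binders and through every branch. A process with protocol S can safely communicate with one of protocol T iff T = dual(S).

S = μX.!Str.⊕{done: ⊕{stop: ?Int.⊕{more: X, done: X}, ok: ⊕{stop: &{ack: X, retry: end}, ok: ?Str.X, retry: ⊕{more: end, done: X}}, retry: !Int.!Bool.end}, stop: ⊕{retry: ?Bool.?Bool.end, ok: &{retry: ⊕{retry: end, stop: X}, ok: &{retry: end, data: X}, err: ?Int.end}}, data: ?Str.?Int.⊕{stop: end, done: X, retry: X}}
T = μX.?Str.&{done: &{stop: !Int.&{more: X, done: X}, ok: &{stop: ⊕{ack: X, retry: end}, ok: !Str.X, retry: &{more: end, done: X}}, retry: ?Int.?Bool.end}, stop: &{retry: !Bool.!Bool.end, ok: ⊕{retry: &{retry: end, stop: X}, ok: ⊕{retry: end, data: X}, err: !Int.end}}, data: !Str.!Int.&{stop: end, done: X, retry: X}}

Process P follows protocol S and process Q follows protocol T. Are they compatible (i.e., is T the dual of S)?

μX vs μX  ✓ (binder kept)
  !Str vs ?Str  ✓
    ⊕{done,stop,data} vs &{done,stop,data}  ✓ labels match
      case done:
        ⊕{stop,ok,retry} vs &{stop,ok,retry}  ✓ labels match
          case stop:
            ?Int vs !Int  ✓
              ⊕{more,done} vs &{more,done}  ✓ labels match
                case more:
                  X vs X  ✓
                case done:
                  X vs X  ✓
          case ok:
            ⊕{stop,ok,retry} vs &{stop,ok,retry}  ✓ labels match
              case stop:
                &{ack,retry} vs ⊕{ack,retry}  ✓ labels match
                  case ack:
                    X vs X  ✓
                  case retry:
                    end vs end  ✓
              case ok:
                ?Str vs !Str  ✓
                  X vs X  ✓
              case retry:
                ⊕{more,done} vs &{more,done}  ✓ labels match
                  case more:
                    end vs end  ✓
                  case done:
                    X vs X  ✓
          case retry:
            !Int vs ?Int  ✓
              !Bool vs ?Bool  ✓
                end vs end  ✓
      case stop:
        ⊕{retry,ok} vs &{retry,ok}  ✓ labels match
          case retry:
            ?Bool vs !Bool  ✓
              ?Bool vs !Bool  ✓
                end vs end  ✓
          case ok:
            &{retry,ok,err} vs ⊕{retry,ok,err}  ✓ labels match
              case retry:
                ⊕{retry,stop} vs &{retry,stop}  ✓ labels match
                  case retry:
                    end vs end  ✓
                  case stop:
                    X vs X  ✓
              case ok:
                &{retry,data} vs ⊕{retry,data}  ✓ labels match
                  case retry:
                    end vs end  ✓
                  case data:
                    X vs X  ✓
              case err:
                ?Int vs !Int  ✓
                  end vs end  ✓
      case data:
        ?Str vs !Str  ✓
          ?Int vs !Int  ✓
            ⊕{stop,done,retry} vs &{stop,done,retry}  ✓ labels match
              case stop:
                end vs end  ✓
              case done:
                X vs X  ✓
              case retry:
                X vs X  ✓

YES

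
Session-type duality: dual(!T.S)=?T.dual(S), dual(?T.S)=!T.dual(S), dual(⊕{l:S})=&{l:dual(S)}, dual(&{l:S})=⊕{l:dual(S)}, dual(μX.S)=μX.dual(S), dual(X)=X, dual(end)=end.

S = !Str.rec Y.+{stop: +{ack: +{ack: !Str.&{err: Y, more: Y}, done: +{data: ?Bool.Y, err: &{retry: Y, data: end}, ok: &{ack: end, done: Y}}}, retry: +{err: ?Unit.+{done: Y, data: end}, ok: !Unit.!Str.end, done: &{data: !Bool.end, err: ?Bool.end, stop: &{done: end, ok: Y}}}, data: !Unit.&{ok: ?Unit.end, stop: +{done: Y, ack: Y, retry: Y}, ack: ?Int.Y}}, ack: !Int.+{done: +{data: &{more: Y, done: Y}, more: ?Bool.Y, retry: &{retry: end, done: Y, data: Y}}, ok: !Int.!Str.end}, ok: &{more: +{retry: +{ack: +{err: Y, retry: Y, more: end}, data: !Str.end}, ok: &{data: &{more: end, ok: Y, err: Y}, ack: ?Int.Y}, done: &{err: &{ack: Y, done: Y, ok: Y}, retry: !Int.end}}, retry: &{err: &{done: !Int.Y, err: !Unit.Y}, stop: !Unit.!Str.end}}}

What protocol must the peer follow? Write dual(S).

?Str.rec Y.&{stop: &{ack: &{ack: ?Str.+{err: Y, more: Y}, done: &{data: !Bool.Y, err: +{retry: Y, data: end}, ok: +{ack: end, done: Y}}}, retry: &{err: !Unit.&{done: Y, data: end}, ok: ?Unit.?Str.end, done: +{data: ?Bool.end, err: !Bool.end, stop: +{done: end, ok: Y}}}, data: ?Unit.+{ok: !Unit.end, stop: &{done: Y, ack: Y, retry: Y}, ack: !Int.Y}}, ack: ?Int.&{done: &{data: +{more: Y, done: Y}, more: !Bool.Y, retry: +{retry: end, done: Y, data: Y}}, ok: ?Int.?Str.end}, ok: +{more: &{retry: &{ack: &{err: Y, retry: Y, more: end}, data: ?Str.end}, ok: +{data: +{more: end, ok: Y, err: Y}, ack: !Int.Y}, done: +{err: +{ack: Y, done: Y, ok: Y}, retry: ?Int.end}}, retry: +{err: +{done: ?Int.Y, err: ?Unit.Y}, stop: ?Unit.?Str.end}}}

!Str → ?Str
  rec Y → rec Y  (rec unchanged)
    +{stop,ack,ok} → &{stop,ack,ok}  (select→offer)
      case stop:
        +{ack,retry,data} → &{ack,retry,data}  (select→offer)
          case ack:
            +{ack,done} → &{ack,done}  (select→offer)
              case ack:
                !Str → ?Str
                  &{err,more} → +{err,more}  (external→internal)
                    case err:
                      Y self-dual
                    case more:
                      Y self-dual
              case done:
                +{data,err,ok} → &{data,err,ok}  (select→offer)
                  case data:
                    ?Bool → !Bool
                      Y self-dual
                  case err:
                    &{retry,data} → +{retry,data}  (external→internal)
                      case retry:
                        Y self-dual
                      case data:
                        end self-dual
                  case ok:
                    &{ack,done} → +{ack,done}  (external→internal)
                      case ack:
                        end self-dual
                      case done:
                        Y self-dual
          case retry:
            +{err,ok,done} → &{err,ok,done}  (select→offer)
              case err:
                ?Unit → !Unit
                  +{done,data} → &{done,data}  (select→offer)
                    case done:
                      Y self-dual
                    case data:
                      end self-dual
              case ok:
                !Unit → ?Unit
                  !Str → ?Str
                    end self-dual
              case done:
                &{data,err,stop} → +{data,err,stop}  (external→internal)
                  case data:
                    !Bool → ?Bool
                      end self-dual
                  case err:
                    ?Bool → !Bool
                      end self-dual
                  case stop:
                    &{done,ok} → +{done,ok}  (external→internal)
                      case done:
                        end self-dual
                      case ok:
                        Y self-dual
          case data:
            !Unit → ?Unit
              &{ok,stop,ack} → +{ok,stop,ack}  (external→internal)
                case ok:
                  ?Unit → !Unit
                    end self-dual
                case stop:
                  +{done,ack,retry} → &{done,ack,retry}  (select→offer)
                    case done:
                      Y self-dual
                    case ack:
                      Y self-dual
                    case retry:
                      Y self-dual
                case ack:
                  ?Int → !Int
                    Y self-dual
      case ack:
        !Int → ?Int
          +{done,ok} → &{done,ok}  (select→offer)
            case done:
              +{data,more,retry} → &{data,more,retry}  (select→offer)
                case data:
                  &{more,done} → +{more,done}  (external→internal)
                    case more:
                      Y self-dual
                    case done:
                      Y self-dual
                case more:
                  ?Bool → !Bool
                    Y self-dual
                case retry:
                  &{retry,done,data} → +{retry,done,data}  (external→internal)
                    case retry:
                      end self-dual
                    case done:
                      Y self-dual
                    case data:
                      Y self-dual
            case ok:
              !Int → ?Int
                !Str → ?Str
                  end self-dual
      case ok:
        &{more,retry} → +{more,retry}  (external→internal)
          case more:
            +{retry,ok,done} → &{retry,ok,done}  (select→offer)
              case retry:
                +{ack,data} → &{ack,data}  (select→offer)
                  case ack:
                    +{err,retry,more} → &{err,retry,more}  (select→offer)
                      case err:
                        Y self-dual
                      case retry:
                        Y self-dual
                      case more:
                        end self-dual
                  case data:
                    !Str → ?Str
                      end self-dual
              case ok:
                &{data,ack} → +{data,ack}  (external→internal)
                  case data:
                    &{more,ok,err} → +{more,ok,err}  (external→internal)
                      case more:
                        end self-dual
                      case ok:
                        Y self-dual
                      case err:
                        Y self-dual
                  case ack:
                    ?Int → !Int
                      Y self-dual
              case done:
                &{err,retry} → +{err,retry}  (external→internal)
                  case err:
                    &{ack,done,ok} → +{ack,done,ok}  (external→internal)
                      case ack:
                        Y self-dual
                      case done:
                        Y self-dual
                      case ok:
                        Y self-dual
                  case retry:
                    !Int → ?Int
                      end self-dual
          case retry:
            &{err,stop} → +{err,stop}  (external→internal)
              case err:
                &{done,err} → +{done,err}  (external→internal)
                  case done:
                    !Int → ?Int
                      Y self-dual
                  case err:
                    !Unit → ?Unit
                      Y self-dual
              case stop:
                !Unit → ?Unit
                  !Str → ?Str
                    end self-dual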